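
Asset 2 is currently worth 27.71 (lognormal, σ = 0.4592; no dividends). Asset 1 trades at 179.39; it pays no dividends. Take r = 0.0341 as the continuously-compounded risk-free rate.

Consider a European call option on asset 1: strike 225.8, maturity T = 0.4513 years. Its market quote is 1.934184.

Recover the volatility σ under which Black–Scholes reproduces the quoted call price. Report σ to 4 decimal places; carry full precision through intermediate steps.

At σ = 0.2638 the Black–Scholes value reproduces the quote:
σ√T = 0.2638·√0.4513 = 0.177218
d₁ = (ln(S/K) + (r+σ²/2)T) / (σ√T) = (ln(179.39/225.8) + (0.0341+0.2638²/2)·0.4513) / 0.177218 = (-0.230087 + 0.031092) / 0.177218 = -1.122884
d₂ = d₁ − σ√T = -1.122884 − 0.177218 = -1.300102
e^{−rT} = 0.984728
N(d₁) = 0.130743,  N(d₂) = 0.096783
V = S·N(d₁) − K·e^{−rT}·N(d₂) = 23.454067 − 21.519882 = 1.934184 (the observed quote) — the price is monotone increasing in volatility, hence this σ is the only solution

sigma = 0.2638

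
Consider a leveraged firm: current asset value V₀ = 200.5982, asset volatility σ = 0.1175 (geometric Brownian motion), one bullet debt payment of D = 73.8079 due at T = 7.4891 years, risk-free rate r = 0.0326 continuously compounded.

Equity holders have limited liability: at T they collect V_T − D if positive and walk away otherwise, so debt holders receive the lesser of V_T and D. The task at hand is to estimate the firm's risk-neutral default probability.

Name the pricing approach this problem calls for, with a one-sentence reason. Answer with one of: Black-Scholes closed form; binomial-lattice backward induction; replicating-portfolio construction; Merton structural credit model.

framework: Merton structural credit model

Key observation: a levered firm with one bullet debt due at 7.4891 years is the canonical structural-credit setup: equity is a call on the firm's assets struck at the face value.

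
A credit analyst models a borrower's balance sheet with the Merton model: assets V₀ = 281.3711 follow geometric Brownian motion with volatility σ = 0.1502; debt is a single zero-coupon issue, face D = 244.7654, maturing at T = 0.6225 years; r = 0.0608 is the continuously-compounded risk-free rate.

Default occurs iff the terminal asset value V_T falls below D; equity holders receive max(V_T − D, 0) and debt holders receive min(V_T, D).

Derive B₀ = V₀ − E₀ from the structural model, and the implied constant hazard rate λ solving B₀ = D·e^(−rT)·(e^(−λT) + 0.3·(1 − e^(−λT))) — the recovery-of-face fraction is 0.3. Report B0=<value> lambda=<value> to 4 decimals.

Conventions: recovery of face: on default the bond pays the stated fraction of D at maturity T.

Work the structural quantities from V₀ = 281.3711 against face 244.7654:
d₁ = [ln(V₀/D) + (r + σ²/2)T] / (σ√T)
   = [ln(281.3711/244.7654) + (0.0608 + 0.5·0.1502²)·0.6225] / (0.1502·√0.6225)
   = [0.139374 + 0.044870] / 0.118506 = 1.554726
d₂ = d₁ − σ√T = 1.554726 − 0.118506 = 1.436220
N(d₁) = 0.939994,  N(d₂) = 0.924530,  e^(−rT) = 0.962859
E₀ = V₀·N(d₁) − D·e^(−rT)·N(d₂)
   = 281.3711·0.939994 − 244.7654·0.962859·0.924530 = 46.598930
B₀ = V₀ − E₀ = 281.3711 − 46.598930 = 234.772170
e^(−λT) = (B₀·e^(rT)/D − 0.3)/(1 − 0.3) = (234.7722·1.038573/244.7654 − 0.3)/0.7 = 0.99452976
λ = −ln(0.99452976)/0.6225 = 0.008812

B0=234.7722 lambda=0.0088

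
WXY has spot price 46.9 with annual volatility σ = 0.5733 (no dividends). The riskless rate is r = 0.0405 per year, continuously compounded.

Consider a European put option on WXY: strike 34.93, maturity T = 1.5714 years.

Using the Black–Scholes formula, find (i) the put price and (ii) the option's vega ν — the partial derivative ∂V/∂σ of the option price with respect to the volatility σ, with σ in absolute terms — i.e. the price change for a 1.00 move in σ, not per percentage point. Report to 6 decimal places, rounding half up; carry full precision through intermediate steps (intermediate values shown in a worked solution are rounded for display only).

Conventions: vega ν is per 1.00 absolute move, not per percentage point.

price = 5.405631
ν = 16.233123

σ√T = 0.5733·√1.5714 = 0.718663
d₁ = (ln(S/K) + (r+σ²/2)T) / (σ√T) = (ln(46.9/34.93) + (0.0405+0.5733²/2)·1.5714) / 0.718663 = (0.294672 + 0.321880) / 0.718663 = 0.857915
d₂ = d₁ − σ√T = 0.857915 − 0.718663 = 0.139252
e^{−rT} = 0.938341
N(−d₁) = 0.195470,  N(−d₂) = 0.444626
Put price V = K·e^{−rT}·N(−d₂) − S·N(−d₁) = 14.573164 − 9.167533 = 5.405631
φ(d₁) = (1/√(2π))·e^{−d₁²/2} = 0.276112
ν = S·φ(d₁)·√T = 16.233123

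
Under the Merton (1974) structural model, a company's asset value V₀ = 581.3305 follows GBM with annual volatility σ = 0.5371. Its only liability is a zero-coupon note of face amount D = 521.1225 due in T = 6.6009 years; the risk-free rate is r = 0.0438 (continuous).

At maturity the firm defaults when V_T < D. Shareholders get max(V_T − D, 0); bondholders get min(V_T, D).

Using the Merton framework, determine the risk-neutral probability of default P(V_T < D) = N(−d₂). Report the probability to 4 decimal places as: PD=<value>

PD=0.6559

With assets at 581.3305 and a single debt payment of 521.1225 at 6.6009 years:
d₁ = [ln(V₀/D) + (r + σ²/2)T] / (σ√T)
   = [ln(581.3305/521.1225) + (0.0438 + 0.5·0.5371²)·6.6009] / (0.5371·√6.6009)
   = [0.109334 + 1.241221] / 1.379929 = 0.978714
d₂ = d₁ − σ√T = 0.978714 − 1.379929 = -0.401215
risk-neutral PD = N(−d₂) = N(0.401215) = 0.655869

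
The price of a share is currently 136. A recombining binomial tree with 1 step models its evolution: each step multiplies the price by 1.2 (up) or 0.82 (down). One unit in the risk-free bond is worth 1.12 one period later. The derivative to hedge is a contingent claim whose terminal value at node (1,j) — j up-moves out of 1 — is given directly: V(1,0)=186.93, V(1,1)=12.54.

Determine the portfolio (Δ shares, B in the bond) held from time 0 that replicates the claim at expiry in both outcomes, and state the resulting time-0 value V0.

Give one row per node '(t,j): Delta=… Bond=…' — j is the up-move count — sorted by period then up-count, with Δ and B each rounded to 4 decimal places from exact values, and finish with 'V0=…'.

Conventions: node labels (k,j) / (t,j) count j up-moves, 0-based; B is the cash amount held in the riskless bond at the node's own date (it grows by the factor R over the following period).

The replicating-portfolio and risk-neutral prices coincide; use p* = (1.12−0.82)/(1.2−0.82) = 0.7895 for the latter.
At maturity the claim pays: V(1,0)=186.9300, V(1,1)=12.5400
  t=0,j=0: stock 136.0000 → up 163.2000 (V=12.5400), down 111.5200 (V=186.9300). Price 43.9765; hedge Δ=-3.3744, bond B=502.8976.
Verification: the root portfolio costs Δ(0,0)·S0 + B(0,0) = 43.9765, matching V0.

(0,0): Delta=-3.3744 Bond=502.8976
V0=43.9765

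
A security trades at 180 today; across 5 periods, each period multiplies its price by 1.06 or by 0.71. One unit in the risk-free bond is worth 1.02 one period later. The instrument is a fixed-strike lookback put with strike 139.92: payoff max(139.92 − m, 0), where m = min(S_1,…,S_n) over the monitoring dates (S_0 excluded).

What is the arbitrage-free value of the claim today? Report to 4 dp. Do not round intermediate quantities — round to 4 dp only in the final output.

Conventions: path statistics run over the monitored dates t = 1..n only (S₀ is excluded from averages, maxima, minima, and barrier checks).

With p* = (R−d)/(u−d) = 0.8857, sum probability × payoff across the paths and divide by R^5.
Enumerate all 2^5 = 32 price paths (U = up ×1.06, D = down ×0.71); each path with k up-moves has probability p*^k·(1−p*)^(5−k).
DDDDD: m=32.4761, payoff=107.4439, prob=0.000019
UDDDD: m=48.4855, payoff=91.4345, prob=0.000151
DUDDD: m=48.4855, payoff=91.4345, prob=0.000151
UUDDD: m=72.3868, payoff=67.5332, prob=0.001171
DDUDD: m=48.4855, payoff=91.4345, prob=0.000151
UDUDD: m=72.3868, payoff=67.5332, prob=0.001171
DUUDD: m=72.3868, payoff=67.5332, prob=0.001171
UUUDD: m=108.0704, payoff=31.8496, prob=0.009075
DDDUD: m=48.4855, payoff=91.4345, prob=0.000151
UDDUD: m=72.3868, payoff=67.5332, prob=0.001171
DUDUD: m=72.3868, payoff=67.5332, prob=0.001171
UUDUD: m=108.0704, payoff=31.8496, prob=0.009075
DDUUD: m=72.3868, payoff=67.5332, prob=0.001171
UDUUD: m=108.0704, payoff=31.8496, prob=0.009075
DUUUD: m=108.0704, payoff=31.8496, prob=0.009075
UUUUD: m=161.3446, payoff=0.0000, prob=0.070334
DDDDU: m=45.7410, payoff=94.1790, prob=0.000151
UDDDU: m=68.2894, payoff=71.6306, prob=0.001171
DUDDU: m=68.2894, payoff=71.6306, prob=0.001171
UUDDU: m=101.9532, payoff=37.9668, prob=0.009075
DDUDU: m=68.2894, payoff=71.6306, prob=0.001171
UDUDU: m=101.9532, payoff=37.9668, prob=0.009075
DUUDU: m=101.9532, payoff=37.9668, prob=0.009075
UUUDU: m=152.2118, payoff=0.0000, prob=0.070334
DDDUU: m=64.4240, payoff=75.4960, prob=0.001171
UDDUU: m=96.1823, payoff=43.7377, prob=0.009075
DUDUU: m=96.1823, payoff=43.7377, prob=0.009075
UUDUU: m=143.5961, payoff=0.0000, prob=0.070334
DDUUU: m=90.7380, payoff=49.1820, prob=0.009075
UDUUU: m=135.4680, payoff=4.4520, prob=0.070334
DUUUU: m=127.8000, payoff=12.1200, prob=0.070334
UUUUU: m=190.8000, payoff=0.0000, prob=0.545090
Price = Σ prob·payoff / R^5 = 5.481806 / 1.104081 = 4.9650

price = 4.9650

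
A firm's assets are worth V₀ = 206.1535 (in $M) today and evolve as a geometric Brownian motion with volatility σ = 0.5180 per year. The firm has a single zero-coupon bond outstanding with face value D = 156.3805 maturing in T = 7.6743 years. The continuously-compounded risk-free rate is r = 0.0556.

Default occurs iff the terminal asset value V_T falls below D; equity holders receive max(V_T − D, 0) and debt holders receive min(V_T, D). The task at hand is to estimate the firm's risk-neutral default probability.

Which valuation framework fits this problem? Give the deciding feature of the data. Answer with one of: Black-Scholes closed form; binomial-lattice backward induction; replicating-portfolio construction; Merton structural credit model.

Key observation: with the firm-asset dynamics (V₀ = 206.1535) and a single zero-coupon liability of face 156.3805 given, debt value, spread, and default probability all derive from the option view of the balance sheet.

framework: Merton structural credit model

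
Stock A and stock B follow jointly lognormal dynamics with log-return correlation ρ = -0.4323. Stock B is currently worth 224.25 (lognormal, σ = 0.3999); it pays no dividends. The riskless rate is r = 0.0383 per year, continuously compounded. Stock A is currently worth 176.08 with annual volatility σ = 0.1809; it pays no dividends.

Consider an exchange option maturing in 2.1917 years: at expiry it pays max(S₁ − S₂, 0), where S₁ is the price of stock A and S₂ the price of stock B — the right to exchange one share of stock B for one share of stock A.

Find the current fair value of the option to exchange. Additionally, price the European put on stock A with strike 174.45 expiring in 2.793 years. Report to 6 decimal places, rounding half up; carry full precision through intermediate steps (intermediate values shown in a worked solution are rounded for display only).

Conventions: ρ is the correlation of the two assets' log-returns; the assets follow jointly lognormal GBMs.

exchange price = 37.140942
price(stock A put K=174.45) = 11.779092

σ_eff = √(σ₁² + σ₂² − 2ρσ₁σ₂) = √(0.1809² + 0.3999² − 2·-0.4323·0.1809·0.3999) = 0.505165
d₁ = (ln(S₁/S₂) + (q₂ − q₁ + σ_eff²/2)T) / (σ_eff√T) = (ln(176.08/224.25) + (0.0 − 0.0 + 0.127596)·2.1917) / 0.747866 = 0.050582
d₂ = d₁ − σ_eff√T = 0.050582 − 0.747866 = -0.697284
N(d₁) = 0.520171,  N(d₂) = 0.242813
V = S₁·e^{−q₁T}·N(d₁) − S₂·e^{−q₂T}·N(d₂) = 91.591669 − 54.450727 = 37.140942
[vanilla: stock A put K=174.45]
σ√T = 0.1809·√2.793 = 0.302325
d₁ = (ln(S/K) + (r+σ²/2)T) / (σ√T) = (ln(176.08/174.45) + (0.0383+0.1809²/2)·2.793) / 0.302325 = (0.009300 + 0.152672) / 0.302325 = 0.535756
d₂ = d₁ − σ√T = 0.535756 − 0.302325 = 0.233431
e^{−rT} = 0.898551
N(−d₁) = 0.296064,  N(−d₂) = 0.407713
price = K·e^{−rT}·N(−d₂) − S·N(−d₁) = 63.909982 − 52.130890 = 11.779092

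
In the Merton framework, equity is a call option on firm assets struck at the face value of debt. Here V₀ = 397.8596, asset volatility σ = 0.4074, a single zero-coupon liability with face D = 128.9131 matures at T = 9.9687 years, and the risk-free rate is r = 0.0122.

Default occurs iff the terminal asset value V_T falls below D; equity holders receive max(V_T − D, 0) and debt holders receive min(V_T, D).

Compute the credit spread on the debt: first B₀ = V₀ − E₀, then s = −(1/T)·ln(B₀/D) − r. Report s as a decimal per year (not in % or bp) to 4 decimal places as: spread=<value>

With assets at 397.8596 and a single debt payment of 128.9131 at 9.9687 years:
d₁ = [ln(V₀/D) + (r + σ²/2)T] / (σ√T)
   = [ln(397.8596/128.9131) + (0.0122 + 0.5·0.4074²)·9.9687] / (0.4074·√9.9687)
   = [1.126961 + 0.948894] / 1.286294 = 1.613826
d₂ = d₁ − σ√T = 1.613826 − 1.286294 = 0.327532
N(d₁) = 0.946717,  N(d₂) = 0.628367,  e^(−rT) = 0.885486
E₀ = V₀·N(d₁) − D·e^(−rT)·N(d₂)
   = 397.8596·0.946717 − 128.9131·0.885486·0.628367 = 304.931994
B₀ = V₀ − E₀ = 397.8596 − 304.931994 = 92.927606
spread = −(1/T)·ln(B₀/D) − r = −(1/9.9687)·ln(92.927606/128.9131) − 0.0122 = 0.02063455

spread=0.0206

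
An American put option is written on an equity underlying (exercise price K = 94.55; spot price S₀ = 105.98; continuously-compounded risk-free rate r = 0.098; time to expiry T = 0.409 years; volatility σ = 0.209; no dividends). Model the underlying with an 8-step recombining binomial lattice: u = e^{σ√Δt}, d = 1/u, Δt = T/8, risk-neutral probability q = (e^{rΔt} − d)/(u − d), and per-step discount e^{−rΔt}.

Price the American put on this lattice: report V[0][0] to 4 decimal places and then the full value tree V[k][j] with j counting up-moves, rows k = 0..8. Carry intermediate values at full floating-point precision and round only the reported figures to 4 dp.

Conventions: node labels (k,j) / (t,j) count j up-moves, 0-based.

price = 0.8475
tree:
0.8475
1.5015 0.3012
2.5971 0.5872 0.0617
4.3604 1.1271 0.1351 0.0000
7.0519 2.1201 0.2961 0.0000 0.0000
10.8727 3.8798 0.6487 0.0000 0.0000 0.0000
14.7351 6.8235 1.4213 0.0000 0.0000 0.0000 0.0000
18.4191 10.8727 3.1142 0.0000 0.0000 0.0000 0.0000 0.0000
21.9331 14.7351 6.8235 0.0000 0.0000 0.0000 0.0000 0.0000 0.0000

Δt=0.05112  u=1.04839  d=0.95384  q=0.54131  discount=0.99500
step 8 (expiry): payoffs max(K−S,0) = 21.9331 14.7351 6.8235 0.0000 0.0000 0.0000 0.0000 0.0000 0.0000
k=7: (k=7,j=0): S=76.1309, K−S=18.4191, hold=17.9466 ⇒ V=18.4191 exercise | (k=7,j=1): S=83.6773, K−S=10.8727, hold=10.4002 ⇒ V=10.8727 exercise | (k=7,j=2): S=91.9717, K−S=2.5783, hold=3.1142 ⇒ V=3.1142 continue | (k=7,j=3): S=101.0882, K−S=0.0000, hold=0.0000 ⇒ V=0.0000 continue | (k=7,j=4): S=111.1085, K−S=0.0000, hold=0.0000 ⇒ V=0.0000 continue | (k=7,j=5): S=122.1220, K−S=0.0000, hold=0.0000 ⇒ V=0.0000 continue | (k=7,j=6): S=134.2272, K−S=0.0000, hold=0.0000 ⇒ V=0.0000 continue | (k=7,j=7): S=147.5323, K−S=0.0000, hold=0.0000 ⇒ V=0.0000 continue
k=6: (k=6,j=0): S=79.8149, K−S=14.7351, hold=14.2625 ⇒ V=14.7351 exercise | (k=6,j=1): S=87.7265, K−S=6.8235, hold=6.6396 ⇒ V=6.8235 exercise | (k=6,j=2): S=96.4223, K−S=0.0000, hold=1.4213 ⇒ V=1.4213 continue | (k=6,j=3): S=105.9800, K−S=0.0000, hold=0.0000 ⇒ V=0.0000 continue | (k=6,j=4): S=116.4851, K−S=0.0000, hold=0.0000 ⇒ V=0.0000 continue | (k=6,j=5): S=128.0316, K−S=0.0000, hold=0.0000 ⇒ V=0.0000 continue | (k=6,j=6): S=140.7226, K−S=0.0000, hold=0.0000 ⇒ V=0.0000 continue
k=5: (k=5,j=0): S=83.6773, K−S=10.8727, hold=10.4002 ⇒ V=10.8727 exercise | (k=5,j=1): S=91.9717, K−S=2.5783, hold=3.8798 ⇒ V=3.8798 continue | (k=5,j=2): S=101.0882, K−S=0.0000, hold=0.6487 ⇒ V=0.6487 continue | (k=5,j=3): S=111.1085, K−S=0.0000, hold=0.0000 ⇒ V=0.0000 continue | (k=5,j=4): S=122.1220, K−S=0.0000, hold=0.0000 ⇒ V=0.0000 continue | (k=5,j=5): S=134.2272, K−S=0.0000, hold=0.0000 ⇒ V=0.0000 continue
k=4: (k=4,j=0): S=87.7265, K−S=6.8235, hold=7.0519 ⇒ V=7.0519 continue | (k=4,j=1): S=96.4223, K−S=0.0000, hold=2.1201 ⇒ V=2.1201 continue | (k=4,j=2): S=105.9800, K−S=0.0000, hold=0.2961 ⇒ V=0.2961 continue | (k=4,j=3): S=116.4851, K−S=0.0000, hold=0.0000 ⇒ V=0.0000 continue | (k=4,j=4): S=128.0316, K−S=0.0000, hold=0.0000 ⇒ V=0.0000 continue
k=3: (k=3,j=0): S=91.9717, K−S=2.5783, hold=4.3604 ⇒ V=4.3604 continue | (k=3,j=1): S=101.0882, K−S=0.0000, hold=1.1271 ⇒ V=1.1271 continue | (k=3,j=2): S=111.1085, K−S=0.0000, hold=0.1351 ⇒ V=0.1351 continue | (k=3,j=3): S=122.1220, K−S=0.0000, hold=0.0000 ⇒ V=0.0000 continue
k=2: (k=2,j=0): S=96.4223, K−S=0.0000, hold=2.5971 ⇒ V=2.5971 continue | (k=2,j=1): S=105.9800, K−S=0.0000, hold=0.5872 ⇒ V=0.5872 continue | (k=2,j=2): S=116.4851, K−S=0.0000, hold=0.0617 ⇒ V=0.0617 continue
k=1: (k=1,j=0): S=101.0882, K−S=0.0000, hold=1.5015 ⇒ V=1.5015 continue | (k=1,j=1): S=111.1085, K−S=0.0000, hold=0.3012 ⇒ V=0.3012 continue
k=0: (k=0,j=0): S=105.9800, K−S=0.0000, hold=0.8475 ⇒ V=0.8475 continue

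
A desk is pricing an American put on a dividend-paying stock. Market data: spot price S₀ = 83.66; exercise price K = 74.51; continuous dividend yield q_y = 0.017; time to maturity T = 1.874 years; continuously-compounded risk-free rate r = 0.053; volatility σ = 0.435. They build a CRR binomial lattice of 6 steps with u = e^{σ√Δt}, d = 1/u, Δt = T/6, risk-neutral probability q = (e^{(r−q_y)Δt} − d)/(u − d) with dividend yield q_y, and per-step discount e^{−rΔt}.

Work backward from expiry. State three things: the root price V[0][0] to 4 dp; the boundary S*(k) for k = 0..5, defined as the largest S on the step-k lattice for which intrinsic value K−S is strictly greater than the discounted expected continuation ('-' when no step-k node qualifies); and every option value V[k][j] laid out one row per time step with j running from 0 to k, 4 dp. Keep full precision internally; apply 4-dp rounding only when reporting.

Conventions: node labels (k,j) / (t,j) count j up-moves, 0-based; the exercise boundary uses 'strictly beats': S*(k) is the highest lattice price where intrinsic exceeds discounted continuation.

Δt=0.31233, u=1.27521, d=0.78419, q=0.46255, disc=e^(-rΔt)=0.98358
k=6 terminal: V=max(K-S,0) → 55.0548 42.8729 23.0633 0.0000 0.0000 0.0000 0.0000
k=5: j=0 S=24.8094 intr=49.7006 cont=48.6087 V=49.7006[EX]; j=1 S=40.3438 intr=34.1662 cont=33.1566 V=34.1662[EX]; j=2 S=65.6051 intr=8.9049 cont=12.1919 V=12.1919[hold]; j=3 S=106.6837 intr=0.0000 cont=0.0000 V=0.0000[hold]; j=4 S=173.4837 intr=0.0000 cont=0.0000 V=0.0000[hold]; j=5 S=282.1104 intr=0.0000 cont=0.0000 V=0.0000[hold]  S*(5)=40.3438
k=4: j=0 S=31.6371 intr=42.8729 cont=41.8172 V=42.8729[EX]; j=1 S=51.4467 intr=23.0633 cont=23.6079 V=23.6079[hold]; j=2 S=83.6600 intr=0.0000 cont=6.4450 V=6.4450[hold]; j=3 S=136.0437 intr=0.0000 cont=0.0000 V=0.0000[hold]; j=4 S=221.2274 intr=0.0000 cont=0.0000 V=0.0000[hold]  S*(4)=31.6371
k=3: j=0 S=40.3438 intr=34.1662 cont=33.4043 V=34.1662[EX]; j=1 S=65.6051 intr=8.9049 cont=15.4120 V=15.4120[hold]; j=2 S=106.6837 intr=0.0000 cont=3.4070 V=3.4070[hold]; j=3 S=173.4837 intr=0.0000 cont=0.0000 V=0.0000[hold]  S*(3)=40.3438
k=2: j=0 S=51.4467 intr=23.0633 cont=25.0729 V=25.0729[hold]; j=1 S=83.6600 intr=0.0000 cont=9.6972 V=9.6972[hold]; j=2 S=136.0437 intr=0.0000 cont=1.8010 V=1.8010[hold]  S*(2)=-
k=1: j=0 S=65.6051 intr=8.9049 cont=17.6660 V=17.6660[hold]; j=1 S=106.6837 intr=0.0000 cont=5.9456 V=5.9456[hold]  S*(1)=-
k=0: j=0 S=83.6600 intr=0.0000 cont=12.0437 V=12.0437[hold]  S*(0)=-

price = 12.0437
boundary = - - - 40.3438 31.6371 40.3438
tree:
12.0437
17.6660 5.9456
25.0729 9.6972 1.8010
34.1662 15.4120 3.4070 0.0000
42.8729 23.6079 6.4450 0.0000 0.0000
49.7006 34.1662 12.1919 0.0000 0.0000 0.0000
55.0548 42.8729 23.0633 0.0000 0.0000 0.0000 0.0000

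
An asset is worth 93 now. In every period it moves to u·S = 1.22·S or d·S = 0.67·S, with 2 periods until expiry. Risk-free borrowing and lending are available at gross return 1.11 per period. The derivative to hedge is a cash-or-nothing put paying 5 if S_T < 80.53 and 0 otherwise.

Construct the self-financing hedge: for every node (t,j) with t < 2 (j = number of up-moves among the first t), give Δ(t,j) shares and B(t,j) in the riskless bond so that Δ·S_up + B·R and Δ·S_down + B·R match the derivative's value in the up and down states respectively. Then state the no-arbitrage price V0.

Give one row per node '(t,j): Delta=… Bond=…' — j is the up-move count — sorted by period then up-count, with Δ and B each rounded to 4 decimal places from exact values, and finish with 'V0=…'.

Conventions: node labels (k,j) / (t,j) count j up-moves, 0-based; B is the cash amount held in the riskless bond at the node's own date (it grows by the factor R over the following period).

(0,0): Delta=-0.0705 Bond=8.0129
(1,0): Delta=0.0000 Bond=4.5045
(1,1): Delta=-0.0801 Bond=9.9918
V0=1.4609

No-arbitrage ⇒ martingale measure with p* = (R−d)/(u−d) = 0.8000.
Terminal payoffs: V(2,0)=5.0000, V(2,1)=5.0000, V(2,2)=0.0000
(1,0): S=62.3100. Δ = (V_up−V_dn)/(S_up−S_dn) = (5.0000−5.0000)/(76.0182−41.7477) = 0.0000. V = [p*·5.0000 + (1−p*)·5.0000]/1.11 = 4.5045. B = V − Δ·S = 4.5045.
(1,1): S=113.4600. Δ = (V_up−V_dn)/(S_up−S_dn) = (0.0000−5.0000)/(138.4212−76.0182) = -0.0801. V = [p*·0.0000 + (1−p*)·5.0000]/1.11 = 0.9009. B = V − Δ·S = 9.9918.
(0,0): S=93.0000. Δ = (V_up−V_dn)/(S_up−S_dn) = (0.9009−4.5045)/(113.4600−62.3100) = -0.0705. V = [p*·0.9009 + (1−p*)·4.5045]/1.11 = 1.4609. B = V − Δ·S = 8.0129.
Verification: the root portfolio costs Δ(0,0)·S0 + B(0,0) = 1.4609, matching V0.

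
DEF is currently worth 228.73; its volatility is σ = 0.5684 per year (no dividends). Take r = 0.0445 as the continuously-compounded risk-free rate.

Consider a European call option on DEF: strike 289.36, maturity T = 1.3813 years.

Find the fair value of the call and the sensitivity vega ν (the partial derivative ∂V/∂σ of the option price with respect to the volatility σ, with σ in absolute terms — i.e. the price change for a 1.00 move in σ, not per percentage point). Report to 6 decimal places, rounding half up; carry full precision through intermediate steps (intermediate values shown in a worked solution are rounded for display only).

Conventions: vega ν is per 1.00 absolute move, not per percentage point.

σ√T = 0.5684·√1.3813 = 0.668033
d₁ = (ln(S/K) + (r+σ²/2)T) / (σ√T) = (ln(228.73/289.36) + (0.0445+0.5684²/2)·1.3813) / 0.668033 = (-0.235129 + 0.284602) / 0.668033 = 0.074057
d₂ = d₁ − σ√T = 0.074057 − 0.668033 = -0.593976
e^{−rT} = 0.940383
N(d₁) = 0.529518,  N(d₂) = 0.276264
Call price V = S·N(d₁) − K·e^{−rT}·N(d₂) = 121.116562 − 75.174025 = 45.942537
φ(d₁) = (1/√(2π))·e^{−d₁²/2} = 0.397850
ν = S·φ(d₁)·√T = 106.951348

price = 45.942537
ν = 106.951348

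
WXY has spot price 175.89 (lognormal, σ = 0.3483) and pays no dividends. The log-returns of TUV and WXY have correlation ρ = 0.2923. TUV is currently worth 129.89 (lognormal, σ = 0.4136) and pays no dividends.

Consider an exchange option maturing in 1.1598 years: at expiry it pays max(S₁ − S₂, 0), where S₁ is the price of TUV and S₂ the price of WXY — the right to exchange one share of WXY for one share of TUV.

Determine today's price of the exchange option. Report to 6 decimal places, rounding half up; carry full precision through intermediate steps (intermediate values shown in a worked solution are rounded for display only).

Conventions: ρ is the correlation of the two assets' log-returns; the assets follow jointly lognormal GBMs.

σ_eff = √(σ₁² + σ₂² − 2ρσ₁σ₂) = √(0.4136² + 0.3483² − 2·0.2923·0.4136·0.3483) = 0.456248
d₁ = (ln(S₁/S₂) + (q₂ − q₁ + σ_eff²/2)T) / (σ_eff√T) = (ln(129.89/175.89) + (0.0 − 0.0 + 0.104081)·1.1598) / 0.491352 = -0.371338
d₂ = d₁ − σ_eff√T = -0.371338 − 0.491352 = -0.862690
N(d₁) = 0.355193,  N(d₂) = 0.194154
V = S₁·e^{−q₁T}·N(d₁) − S₂·e^{−q₂T}·N(d₂) = 46.136002 − 34.149751 = 11.986251
Key observation: r never enters — measured in units of WXY, the claim is a call on S₁/S₂ struck at 1, so only the dividend yields and σ_eff matter.

exchange price = 11.986251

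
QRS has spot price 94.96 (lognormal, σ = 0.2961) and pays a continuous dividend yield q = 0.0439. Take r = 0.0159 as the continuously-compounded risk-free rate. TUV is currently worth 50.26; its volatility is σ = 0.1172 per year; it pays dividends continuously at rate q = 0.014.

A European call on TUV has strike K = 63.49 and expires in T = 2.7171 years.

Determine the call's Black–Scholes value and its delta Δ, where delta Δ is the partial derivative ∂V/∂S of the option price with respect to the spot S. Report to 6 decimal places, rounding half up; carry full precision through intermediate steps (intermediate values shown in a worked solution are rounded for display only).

σ√T = 0.1172·√2.7171 = 0.193188
d₁ = (ln(S/K) + (r−q+σ²/2)T) / (σ√T) = (ln(50.26/63.49) + (0.0159−0.014+0.1172²/2)·2.7171) / 0.193188 = (-0.233673 + 0.023823) / 0.193188 = -1.086245
d₂ = d₁ − σ√T = -1.086245 − 0.193188 = -1.279433
e^{−rT} = 0.957718
e^{−qT} = 0.962675
N(d₁) = 0.138685,  N(d₂) = 0.100372
Call price V = S·e^{−qT}·N(d₁) − K·e^{−rT}·N(d₂) = 6.710160 − 6.103193 = 0.606967
Δ = e^{−qT}·N(d₁) = 0.133509

price = 0.606967
Δ = 0.133509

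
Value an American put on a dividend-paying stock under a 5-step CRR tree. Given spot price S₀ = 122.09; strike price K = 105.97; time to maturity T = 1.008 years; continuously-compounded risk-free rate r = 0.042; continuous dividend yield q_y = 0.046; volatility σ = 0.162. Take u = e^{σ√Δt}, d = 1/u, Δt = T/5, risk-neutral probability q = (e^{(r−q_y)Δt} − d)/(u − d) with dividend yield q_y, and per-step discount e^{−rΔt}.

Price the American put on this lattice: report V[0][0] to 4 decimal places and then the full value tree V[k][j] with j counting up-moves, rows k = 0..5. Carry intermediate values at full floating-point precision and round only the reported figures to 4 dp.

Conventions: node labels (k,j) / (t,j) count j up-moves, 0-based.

params: Δt=0.20160 u=1.07545 d=0.92984 q=0.47629 e^(-rΔt)=0.99157
t_5 payoffs: 21.1044 7.8153 0.0000 0.0000 0.0000 0.0000
k=4: node(4,0) S=91.2686 payoff=14.7014 vs cont=14.6504 → 14.7014 [stop]  node(4,1) S=105.5604 payoff=0.4096 vs cont=4.0584 → 4.0584 [wait]  node(4,2) S=122.0900 payoff=0.0000 vs cont=0.0000 → 0.0000 [wait]  node(4,3) S=141.2080 payoff=0.0000 vs cont=0.0000 → 0.0000 [wait]  node(4,4) S=163.3197 payoff=0.0000 vs cont=0.0000 → 0.0000 [wait]
k=3: node(3,0) S=98.1547 payoff=7.8153 vs cont=9.5511 → 9.5511 [wait]  node(3,1) S=113.5247 payoff=0.0000 vs cont=2.1075 → 2.1075 [wait]  node(3,2) S=131.3015 payoff=0.0000 vs cont=0.0000 → 0.0000 [wait]  node(3,3) S=151.8620 payoff=0.0000 vs cont=0.0000 → 0.0000 [wait]
k=2: node(2,0) S=105.5604 payoff=0.4096 vs cont=5.9552 → 5.9552 [wait]  node(2,1) S=122.0900 payoff=0.0000 vs cont=1.0944 → 1.0944 [wait]  node(2,2) S=141.2080 payoff=0.0000 vs cont=0.0000 → 0.0000 [wait]
k=1: node(1,0) S=113.5247 payoff=0.0000 vs cont=3.6094 → 3.6094 [wait]  node(1,1) S=131.3015 payoff=0.0000 vs cont=0.5683 → 0.5683 [wait]
k=0: node(0,0) S=122.0900 payoff=0.0000 vs cont=2.1427 → 2.1427 [wait]

price = 2.1427
tree:
2.1427
3.6094 0.5683
5.9552 1.0944 0.0000
9.5511 2.1075 0.0000 0.0000
14.7014 4.0584 0.0000 0.0000 0.0000
21.1044 7.8153 0.0000 0.0000 0.0000 0.0000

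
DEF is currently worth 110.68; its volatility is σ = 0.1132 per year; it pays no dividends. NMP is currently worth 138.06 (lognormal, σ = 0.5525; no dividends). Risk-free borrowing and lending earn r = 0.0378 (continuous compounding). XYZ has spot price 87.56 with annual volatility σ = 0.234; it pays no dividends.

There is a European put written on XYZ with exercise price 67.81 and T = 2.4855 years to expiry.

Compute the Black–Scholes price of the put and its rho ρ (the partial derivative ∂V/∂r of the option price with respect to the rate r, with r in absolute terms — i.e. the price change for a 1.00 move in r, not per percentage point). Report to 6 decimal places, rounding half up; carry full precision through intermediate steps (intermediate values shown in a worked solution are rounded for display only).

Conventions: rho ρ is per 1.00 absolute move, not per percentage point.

σ√T = 0.234·√2.4855 = 0.368912
d₁ = (ln(S/K) + (r+σ²/2)T) / (σ√T) = (ln(87.56/67.81) + (0.0378+0.234²/2)·2.4855) / 0.368912 = (0.255615 + 0.162000) / 0.368912 = 1.132017
d₂ = d₁ − σ√T = 1.132017 − 0.368912 = 0.763105
e^{−rT} = 0.910327
N(−d₁) = 0.128814,  N(−d₂) = 0.222700
Put price V = K·e^{−rT}·N(−d₂) − S·N(−d₁) = 13.747131 − 11.278928 = 2.468203
ρ = −K·T·e^{−rT}·N(−d₂) = -34.168494

price = 2.468203
ρ = -34.168494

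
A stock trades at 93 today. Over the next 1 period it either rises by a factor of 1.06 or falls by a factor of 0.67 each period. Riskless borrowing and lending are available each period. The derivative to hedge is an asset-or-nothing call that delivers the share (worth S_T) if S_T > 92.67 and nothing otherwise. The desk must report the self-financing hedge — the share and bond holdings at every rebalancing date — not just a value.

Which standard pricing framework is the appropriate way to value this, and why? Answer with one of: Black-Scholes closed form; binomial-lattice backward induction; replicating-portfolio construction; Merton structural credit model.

framework: replicating-portfolio construction

Key observation: the task asks for the hedge itself — share and bond holdings at every node of the 1-period tree on spot 93 with factors 1.06/0.67 — which is exactly what the replicating-portfolio construction produces.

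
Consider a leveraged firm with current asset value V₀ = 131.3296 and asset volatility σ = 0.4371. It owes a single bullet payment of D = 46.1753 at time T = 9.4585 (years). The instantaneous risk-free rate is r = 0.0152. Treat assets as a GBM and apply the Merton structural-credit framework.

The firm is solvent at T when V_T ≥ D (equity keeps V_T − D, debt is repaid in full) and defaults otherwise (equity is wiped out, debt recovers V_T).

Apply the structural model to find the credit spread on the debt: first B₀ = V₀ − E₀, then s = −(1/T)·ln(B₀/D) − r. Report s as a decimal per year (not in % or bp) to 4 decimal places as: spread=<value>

spread=0.0262

Equity is a call on the firm's assets struck at D = 46.1753:
d₁ = [ln(V₀/D) + (r + σ²/2)T] / (σ√T)
   = [ln(131.3296/46.1753) + (0.0152 + 0.5·0.4371²)·9.4585] / (0.4371·√9.4585)
   = [1.045265 + 1.047323] / 1.344287 = 1.556653
d₂ = d₁ − σ√T = 1.556653 − 1.344287 = 0.212366
N(d₁) = 0.940224,  N(d₂) = 0.584089,  e^(−rT) = 0.866088
E₀ = V₀·N(d₁) − D·e^(−rT)·N(d₂)
   = 131.3296·0.940224 − 46.1753·0.866088·0.584089 = 100.120368
B₀ = V₀ − E₀ = 131.3296 − 100.120368 = 31.209232
spread = −(1/T)·ln(B₀/D) − r = −(1/9.4585)·ln(31.209232/46.1753) − 0.0152 = 0.02621577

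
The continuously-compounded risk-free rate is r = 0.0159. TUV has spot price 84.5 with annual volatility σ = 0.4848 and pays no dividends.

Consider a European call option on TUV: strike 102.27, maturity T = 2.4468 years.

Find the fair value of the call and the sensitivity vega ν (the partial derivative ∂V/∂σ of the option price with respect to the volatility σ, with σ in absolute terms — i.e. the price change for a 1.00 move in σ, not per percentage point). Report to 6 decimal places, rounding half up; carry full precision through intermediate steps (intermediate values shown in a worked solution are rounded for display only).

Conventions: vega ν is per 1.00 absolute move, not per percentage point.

price = 20.592998
ν = 51.894986

σ√T = 0.4848·√2.4468 = 0.758336
d₁ = (ln(S/K) + (r+σ²/2)T) / (σ√T) = (ln(84.5/102.27) + (0.0159+0.4848²/2)·2.4468) / 0.758336 = (-0.190865 + 0.326441) / 0.758336 = 0.178781
d₂ = d₁ − σ√T = 0.178781 − 0.758336 = -0.579555
e^{−rT} = 0.961843
N(d₁) = 0.570945,  N(d₂) = 0.281107
Call price V = S·N(d₁) − K·e^{−rT}·N(d₂) = 48.244872 − 27.651875 = 20.592998
φ(d₁) = (1/√(2π))·e^{−d₁²/2} = 0.392617
ν = S·φ(d₁)·√T = 51.894986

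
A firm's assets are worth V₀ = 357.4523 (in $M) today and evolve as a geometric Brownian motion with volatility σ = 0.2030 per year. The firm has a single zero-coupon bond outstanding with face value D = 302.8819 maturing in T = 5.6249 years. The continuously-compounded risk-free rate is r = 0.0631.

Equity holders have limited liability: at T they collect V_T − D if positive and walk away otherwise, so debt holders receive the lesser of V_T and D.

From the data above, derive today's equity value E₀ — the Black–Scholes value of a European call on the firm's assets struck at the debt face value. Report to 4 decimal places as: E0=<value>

E0=154.3332

Apply the equity-as-call identities (strike 302.8819, horizon 5.6249 years):
d₁ = [ln(V₀/D) + (r + σ²/2)T] / (σ√T)
   = [ln(357.4523/302.8819) + (0.0631 + 0.5·0.2030²)·5.6249] / (0.2030·√5.6249)
   = [0.165659 + 0.470829] / 0.481452 = 1.322017
d₂ = d₁ − σ√T = 1.322017 − 0.481452 = 0.840565
N(d₁) = 0.906919,  N(d₂) = 0.799704,  e^(−rT) = 0.701222
E₀ = V₀·N(d₁) − D·e^(−rT)·N(d₂)
   = 357.4523·0.906919 − 302.8819·0.701222·0.799704 = 154.333169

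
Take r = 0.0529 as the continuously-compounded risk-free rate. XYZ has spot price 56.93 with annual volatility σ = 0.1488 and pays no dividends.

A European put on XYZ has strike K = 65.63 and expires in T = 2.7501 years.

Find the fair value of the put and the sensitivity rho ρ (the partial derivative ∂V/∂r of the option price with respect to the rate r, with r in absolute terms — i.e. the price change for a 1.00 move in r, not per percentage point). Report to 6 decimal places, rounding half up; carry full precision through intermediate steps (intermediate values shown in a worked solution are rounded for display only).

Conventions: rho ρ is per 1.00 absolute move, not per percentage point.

σ√T = 0.1488·√2.7501 = 0.246761
d₁ = (ln(S/K) + (r+σ²/2)T) / (σ√T) = (ln(56.93/65.63) + (0.0529+0.1488²/2)·2.7501) / 0.246761 = (-0.142210 + 0.175926) / 0.246761 = 0.136632
d₂ = d₁ − σ√T = 0.136632 − 0.246761 = -0.110130
e^{−rT} = 0.864607
N(−d₁) = 0.445661,  N(−d₂) = 0.543847
Put price V = K·e^{−rT}·N(−d₂) − S·N(−d₁) = 30.860123 − 25.371480 = 5.488644
ρ = −K·T·e^{−rT}·N(−d₂) = -84.868425

price = 5.488644
ρ = -84.868425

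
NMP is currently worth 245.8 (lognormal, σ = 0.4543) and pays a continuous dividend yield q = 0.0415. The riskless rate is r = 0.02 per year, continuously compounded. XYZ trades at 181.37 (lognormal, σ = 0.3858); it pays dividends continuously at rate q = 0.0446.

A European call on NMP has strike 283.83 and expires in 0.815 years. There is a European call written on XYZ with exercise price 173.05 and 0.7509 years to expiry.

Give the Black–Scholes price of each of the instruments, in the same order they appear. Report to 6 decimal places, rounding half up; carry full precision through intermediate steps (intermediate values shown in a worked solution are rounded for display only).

price(NMP call K=283.83) = 24.338142
price(XYZ call K=173.05) = 25.502934

[NMP call K=283.83]
σ√T = 0.4543·√0.815 = 0.410130
d₁ = (ln(S/K) + (r−q+σ²/2)T) / (σ√T) = (ln(245.8/283.83) + (0.02−0.0415+0.4543²/2)·0.815) / 0.410130 = (-0.143857 + 0.066581) / 0.410130 = -0.188419
d₂ = d₁ − σ√T = -0.188419 − 0.410130 = -0.598549
e^{−rT} = 0.983832
e^{−qT} = 0.966743
N(d₁) = 0.425274,  N(d₂) = 0.274737
price = S·e^{−qT}·N(d₁) − K·e^{−rT}·N(d₂) = 101.055911 − 76.717769 = 24.338142
[XYZ call K=173.05]
σ√T = 0.3858·√0.7509 = 0.334313
d₁ = (ln(S/K) + (r−q+σ²/2)T) / (σ√T) = (ln(181.37/173.05) + (0.02−0.0446+0.3858²/2)·0.7509) / 0.334313 = (0.046959 + 0.037410) / 0.334313 = 0.252365
d₂ = d₁ − σ√T = 0.252365 − 0.334313 = -0.081948
e^{−rT} = 0.985094
e^{−qT} = 0.967064
N(d₁) = 0.599621,  N(d₂) = 0.467344
price = S·e^{−qT}·N(d₁) − K·e^{−rT}·N(d₂) = 105.171354 − 79.668420 = 25.502934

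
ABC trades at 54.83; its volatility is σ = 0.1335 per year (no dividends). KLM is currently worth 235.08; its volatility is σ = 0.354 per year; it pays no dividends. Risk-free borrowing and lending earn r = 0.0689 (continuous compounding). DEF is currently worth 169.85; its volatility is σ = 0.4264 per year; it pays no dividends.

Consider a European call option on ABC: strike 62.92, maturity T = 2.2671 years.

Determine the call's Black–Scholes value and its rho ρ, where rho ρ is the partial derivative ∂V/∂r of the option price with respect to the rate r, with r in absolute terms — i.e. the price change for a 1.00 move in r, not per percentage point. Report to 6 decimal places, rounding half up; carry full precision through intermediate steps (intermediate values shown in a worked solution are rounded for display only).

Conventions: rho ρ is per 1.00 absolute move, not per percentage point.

σ√T = 0.1335·√2.2671 = 0.201010
d₁ = (ln(S/K) + (r+σ²/2)T) / (σ√T) = (ln(54.83/62.92) + (0.0689+0.1335²/2)·2.2671) / 0.201010 = (-0.137627 + 0.176406) / 0.201010 = 0.192921
d₂ = d₁ − σ√T = 0.192921 − 0.201010 = -0.008088
e^{−rT} = 0.855385
N(d₁) = 0.576490,  N(d₂) = 0.496773
Call price V = S·N(d₁) − K·e^{−rT}·N(d₂) = 31.608930 − 26.736760 = 4.872170
ρ = K·T·e^{−rT}·N(d₂) = 60.614908

price = 4.872170
ρ = 60.614908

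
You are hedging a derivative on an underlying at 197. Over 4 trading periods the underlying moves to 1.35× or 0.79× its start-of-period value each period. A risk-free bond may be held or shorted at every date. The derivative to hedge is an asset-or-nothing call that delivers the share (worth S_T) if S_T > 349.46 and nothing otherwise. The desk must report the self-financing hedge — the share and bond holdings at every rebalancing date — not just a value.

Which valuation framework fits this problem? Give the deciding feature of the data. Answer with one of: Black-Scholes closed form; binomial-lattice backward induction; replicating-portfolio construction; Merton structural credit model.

framework: replicating-portfolio construction

Key observation: since the answer must list Δ and B at each node of the 1.35/0.79 lattice on 197, the replicating-portfolio method — solving the two-state system at every node — is the one that applies.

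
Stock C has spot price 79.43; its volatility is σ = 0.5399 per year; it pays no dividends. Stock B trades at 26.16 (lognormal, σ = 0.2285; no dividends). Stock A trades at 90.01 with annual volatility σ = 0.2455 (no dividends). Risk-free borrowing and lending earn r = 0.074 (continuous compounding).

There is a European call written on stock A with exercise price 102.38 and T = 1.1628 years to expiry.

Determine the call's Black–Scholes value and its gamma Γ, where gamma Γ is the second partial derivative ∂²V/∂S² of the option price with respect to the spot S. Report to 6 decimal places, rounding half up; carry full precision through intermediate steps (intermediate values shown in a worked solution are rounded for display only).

price = 7.845997
Γ = 0.016735

σ√T = 0.2455·√1.1628 = 0.264731
d₁ = (ln(S/K) + (r+σ²/2)T) / (σ√T) = (ln(90.01/102.38) + (0.074+0.2455²/2)·1.1628) / 0.264731 = (-0.128771 + 0.121088) / 0.264731 = -0.029019
d₂ = d₁ − σ√T = -0.029019 − 0.264731 = -0.293750
e^{−rT} = 0.917551
N(d₁) = 0.488425,  N(d₂) = 0.384475
Call price V = S·N(d₁) − K·e^{−rT}·N(d₂) = 43.963100 − 36.117103 = 7.845997
φ(d₁) = (1/√(2π))·e^{−d₁²/2} = 0.398774
Γ = φ(d₁) / (S·σ·√T) = 0.016735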